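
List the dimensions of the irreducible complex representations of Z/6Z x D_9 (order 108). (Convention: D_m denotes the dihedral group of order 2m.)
Dimensions: 1, 1, 1, 1, 1, 1, 1, 1, 1, 1, 1, 1, 2, 2, 2, 2, 2, 2, 2, 2, 2, 2, 2, 2, 2, 2, 2, 2, 2, 2, 2, 2, 2, 2, 2, 2

Argument: There are 36 irreducibles (= number of conjugacy classes). Their dimensions d_i satisfy sum d_i^2 = |G| = 108: 1 + 1 + 1 + 1 + 1 + 1 + 1 + 1 + 1 + 1 + 1 + 1 + 4 + 4 + 4 + 4 + 4 + 4 + 4 + 4 + 4 + 4 + 4 + 4 + 4 + 4 + 4 + 4 + 4 + 4 + 4 + 4 + 4 + 4 + 4 + 4 = 108. (For the product with Z/6Z: each of the 6 1-dim characters of Z/6Z tensors with each irrep of D_9, giving 6 copies of each D_9-dimension.)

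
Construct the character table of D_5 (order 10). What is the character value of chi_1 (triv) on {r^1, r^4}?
Conjugacy classes: {e} of size 1, {r^1, r^4} of size 2, {r^2, r^3} of size 2, {s, sr, ..., sr^4} of size 5.
Character table:
  irrep \ class              {e} (size 1)  {r^1, r^4} (size 2)  {r^2, r^3} (size 2)  {s, sr, ..., sr^4} (size 5)
  chi_1 (triv)               1             1                    1                    1                          
  chi_2 (sign: r->1, s->-1)  1             1                    1                    -1                         
  chi_3 (2d, j=1)            2             -1/2 + sqrt(5)/2     -sqrt(5)/2 - 1/2     0                          
  chi_4 (2d, j=2)            2             -sqrt(5)/2 - 1/2     -1/2 + sqrt(5)/2     0                          

Spot check: chi_1 (triv) on {r^1, r^4} = 1.

Proof sketch: D_5 has order 2*5 = 10 with 4 conjugacy classes, hence 4 irreducibles. Sum of squared dims 1 + 1 + 4 + 4 = 10 = |G|. Linear characters come from the abelianisation; the 2-dimensional irreps have character r^k -> 2*cos(2*pi*j*k/5), reflections -> 0.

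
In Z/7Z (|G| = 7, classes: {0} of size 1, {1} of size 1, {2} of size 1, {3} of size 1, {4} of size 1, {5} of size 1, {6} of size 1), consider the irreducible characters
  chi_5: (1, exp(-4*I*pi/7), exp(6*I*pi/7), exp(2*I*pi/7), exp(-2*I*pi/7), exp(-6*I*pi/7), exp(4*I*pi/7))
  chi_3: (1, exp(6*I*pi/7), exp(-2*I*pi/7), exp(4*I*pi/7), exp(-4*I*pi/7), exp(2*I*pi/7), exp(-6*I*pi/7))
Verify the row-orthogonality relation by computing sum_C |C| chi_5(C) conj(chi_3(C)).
Sum = 0; so <chi_5, chi_3> = 0 (distinct irreducibles are orthogonal).

Why: Compute term by term over conjugacy classes (|C| * chi_5(C) * conj(chi_3(C))):
  1*(1)*conj(1) + 1*(exp(-4*I*pi/7))*conj(exp(6*I*pi/7)) + 1*(exp(6*I*pi/7))*conj(exp(-2*I*pi/7)) + 1*(exp(2*I*pi/7))*conj(exp(4*I*pi/7)) + 1*(exp(-2*I*pi/7))*conj(exp(-4*I*pi/7)) + 1*(exp(-6*I*pi/7))*conj(exp(2*I*pi/7)) + 1*(exp(4*I*pi/7))*conj(exp(-6*I*pi/7))
  = (1) + (exp(4*I*pi/7)) + (exp(-6*I*pi/7)) + (exp(-2*I*pi/7)) + (exp(2*I*pi/7)) + (exp(6*I*pi/7)) + (exp(-4*I*pi/7))
  = 0.
(Exp terms are combined using exp(i*s)*conj(exp(i*t)) = exp(i*(s-t)), and sums of them are collapsed using the identity that for every m > 1 the m distinct m-th roots of unity sum to 0, e.g. 1 + exp(2*I*pi/3) + exp(-2*I*pi/3) = 0.)
Dividing by |G| = 7 gives 0/7 = 0, matching the row-orthogonality relation <chi_5, chi_3> = [chi_5 = chi_3].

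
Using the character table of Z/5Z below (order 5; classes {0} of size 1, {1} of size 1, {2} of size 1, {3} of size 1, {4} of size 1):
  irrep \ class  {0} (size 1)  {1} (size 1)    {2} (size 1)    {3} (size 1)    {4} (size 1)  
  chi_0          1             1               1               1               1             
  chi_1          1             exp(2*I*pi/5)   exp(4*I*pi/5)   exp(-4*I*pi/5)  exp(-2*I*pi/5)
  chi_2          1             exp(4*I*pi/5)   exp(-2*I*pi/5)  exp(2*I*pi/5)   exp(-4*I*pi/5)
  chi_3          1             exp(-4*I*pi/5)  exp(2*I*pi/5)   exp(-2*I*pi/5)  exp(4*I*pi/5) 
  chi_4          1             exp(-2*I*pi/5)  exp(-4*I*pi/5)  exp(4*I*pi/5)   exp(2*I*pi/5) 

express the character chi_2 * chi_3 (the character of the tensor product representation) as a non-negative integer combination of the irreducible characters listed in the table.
chi_2 tensor chi_3 = chi_0 (all other irreducibles have multiplicity 0).

Argument: The character of a tensor product is the pointwise product (chi_2 * chi_3)(C) = chi_2(C) * chi_3(C):
  {0}: (1)*(1), {1}: (exp(4*I*pi/5))*(exp(-4*I*pi/5)), {2}: (exp(-2*I*pi/5))*(exp(2*I*pi/5)), {3}: (exp(2*I*pi/5))*(exp(-2*I*pi/5)), {4}: (exp(-4*I*pi/5))*(exp(4*I*pi/5))
so (chi_2 * chi_3) takes values
  {0} -> 1, {1} -> 1, {2} -> 1, {3} -> 1, {4} -> 1.
Now take the inner product of this character with each irreducible chi from the table, <chi_2*chi_3, chi> = (1/5) sum_C |C| (chi_2*chi_3)(C) conj(chi(C)):
  <chi_2*chi_3, chi_0> = (1/5)[1*(1)*conj(1) + 1*(1)*conj(1) + 1*(1)*conj(1) + 1*(1)*conj(1) + 1*(1)*conj(1)]
      = (1/5)[(1) + (1) + (1) + (1) + (1)] = 5/5 = 1
  <chi_2*chi_3, chi_1> = (1/5)[1*(1)*conj(1) + 1*(1)*conj(exp(2*I*pi/5)) + 1*(1)*conj(exp(4*I*pi/5)) + 1*(1)*conj(exp(-4*I*pi/5)) + 1*(1)*conj(exp(-2*I*pi/5))]
      = (1/5)[(1) + (exp(-2*I*pi/5)) + (exp(-4*I*pi/5)) + (exp(4*I*pi/5)) + (exp(2*I*pi/5))] = 0/5 = 0
  <chi_2*chi_3, chi_2> = (1/5)[1*(1)*conj(1) + 1*(1)*conj(exp(4*I*pi/5)) + 1*(1)*conj(exp(-2*I*pi/5)) + 1*(1)*conj(exp(2*I*pi/5)) + 1*(1)*conj(exp(-4*I*pi/5))]
      = (1/5)[(1) + (exp(-4*I*pi/5)) + (exp(2*I*pi/5)) + (exp(-2*I*pi/5)) + (exp(4*I*pi/5))] = 0/5 = 0
  <chi_2*chi_3, chi_3> = (1/5)[1*(1)*conj(1) + 1*(1)*conj(exp(-4*I*pi/5)) + 1*(1)*conj(exp(2*I*pi/5)) + 1*(1)*conj(exp(-2*I*pi/5)) + 1*(1)*conj(exp(4*I*pi/5))]
      = (1/5)[(1) + (exp(4*I*pi/5)) + (exp(-2*I*pi/5)) + (exp(2*I*pi/5)) + (exp(-4*I*pi/5))] = 0/5 = 0
  <chi_2*chi_3, chi_4> = (1/5)[1*(1)*conj(1) + 1*(1)*conj(exp(-2*I*pi/5)) + 1*(1)*conj(exp(-4*I*pi/5)) + 1*(1)*conj(exp(4*I*pi/5)) + 1*(1)*conj(exp(2*I*pi/5))]
      = (1/5)[(1) + (exp(2*I*pi/5)) + (exp(4*I*pi/5)) + (exp(-4*I*pi/5)) + (exp(-2*I*pi/5))] = 0/5 = 0
(Exp terms are combined using exp(i*s)*conj(exp(i*t)) = exp(i*(s-t)), and sums of them are collapsed using the identity that for every m > 1 the m distinct m-th roots of unity sum to 0, e.g. 1 + exp(2*I*pi/3) + exp(-2*I*pi/3) = 0.)
Hence the multiplicities are chi_0: 1. Dimension check: dim(chi_2)*dim(chi_3) = 1*1 = 1 and sum (mult * dim) = 1*1 = 1.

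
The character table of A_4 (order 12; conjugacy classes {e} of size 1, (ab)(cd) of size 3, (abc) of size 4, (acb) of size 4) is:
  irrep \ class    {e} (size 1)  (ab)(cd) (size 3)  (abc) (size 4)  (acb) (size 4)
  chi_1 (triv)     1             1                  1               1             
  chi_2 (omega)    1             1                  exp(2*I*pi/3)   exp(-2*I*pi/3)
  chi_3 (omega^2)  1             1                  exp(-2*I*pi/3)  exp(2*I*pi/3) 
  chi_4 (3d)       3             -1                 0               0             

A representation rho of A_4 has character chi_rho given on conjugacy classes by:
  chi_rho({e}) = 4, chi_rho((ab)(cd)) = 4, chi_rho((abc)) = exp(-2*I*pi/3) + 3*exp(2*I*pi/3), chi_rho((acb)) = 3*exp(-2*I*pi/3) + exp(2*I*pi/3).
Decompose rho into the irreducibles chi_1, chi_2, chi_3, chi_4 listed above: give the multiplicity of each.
Multiplicities: chi_1: 0, chi_2: 3, chi_3: 1, chi_4: 0.

Solution. Use <chi_rho, chi> = (1/|G|) sum_C |C| * chi_rho(C) * conj(chi(C)) with |G| = 12 for each irreducible chi in the table:
  <chi_rho, chi_1> = (1/12)[1*(4)*conj(1) + 3*(4)*conj(1) + 4*(exp(-2*I*pi/3) + 3*exp(2*I*pi/3))*conj(1) + 4*(3*exp(-2*I*pi/3) + exp(2*I*pi/3))*conj(1)]
      = (1/12)[(4) + (12) + (4*exp(-2*I*pi/3) + 12*exp(2*I*pi/3)) + (12*exp(-2*I*pi/3) + 4*exp(2*I*pi/3))] = 0/12 = 0
  <chi_rho, chi_2> = (1/12)[1*(4)*conj(1) + 3*(4)*conj(1) + 4*(exp(-2*I*pi/3) + 3*exp(2*I*pi/3))*conj(exp(2*I*pi/3)) + 4*(3*exp(-2*I*pi/3) + exp(2*I*pi/3))*conj(exp(-2*I*pi/3))]
      = (1/12)[(4) + (12) + (12 + 4*exp(2*I*pi/3)) + (12 + 4*exp(-2*I*pi/3))] = 36/12 = 3
  <chi_rho, chi_3> = (1/12)[1*(4)*conj(1) + 3*(4)*conj(1) + 4*(exp(-2*I*pi/3) + 3*exp(2*I*pi/3))*conj(exp(-2*I*pi/3)) + 4*(3*exp(-2*I*pi/3) + exp(2*I*pi/3))*conj(exp(2*I*pi/3))]
      = (1/12)[(4) + (12) + (4 + 12*exp(-2*I*pi/3)) + (4 + 12*exp(2*I*pi/3))] = 12/12 = 1
  <chi_rho, chi_4> = (1/12)[1*(4)*conj(3) + 3*(4)*conj(-1) + 4*(exp(-2*I*pi/3) + 3*exp(2*I*pi/3))*conj(0) + 4*(3*exp(-2*I*pi/3) + exp(2*I*pi/3))*conj(0)]
      = (1/12)[(12) + (-12) + (0) + (0)] = 0/12 = 0
(Exp terms are combined using exp(i*s)*conj(exp(i*t)) = exp(i*(s-t)), and sums of them are collapsed using the identity that for every m > 1 the m distinct m-th roots of unity sum to 0, e.g. 1 + exp(2*I*pi/3) + exp(-2*I*pi/3) = 0.)
Dimension check: dim(rho) = sum (mult * dim) = 0*1 + 3*1 + 1*1 + 0*3 = 4 = chi_rho(e) = 4.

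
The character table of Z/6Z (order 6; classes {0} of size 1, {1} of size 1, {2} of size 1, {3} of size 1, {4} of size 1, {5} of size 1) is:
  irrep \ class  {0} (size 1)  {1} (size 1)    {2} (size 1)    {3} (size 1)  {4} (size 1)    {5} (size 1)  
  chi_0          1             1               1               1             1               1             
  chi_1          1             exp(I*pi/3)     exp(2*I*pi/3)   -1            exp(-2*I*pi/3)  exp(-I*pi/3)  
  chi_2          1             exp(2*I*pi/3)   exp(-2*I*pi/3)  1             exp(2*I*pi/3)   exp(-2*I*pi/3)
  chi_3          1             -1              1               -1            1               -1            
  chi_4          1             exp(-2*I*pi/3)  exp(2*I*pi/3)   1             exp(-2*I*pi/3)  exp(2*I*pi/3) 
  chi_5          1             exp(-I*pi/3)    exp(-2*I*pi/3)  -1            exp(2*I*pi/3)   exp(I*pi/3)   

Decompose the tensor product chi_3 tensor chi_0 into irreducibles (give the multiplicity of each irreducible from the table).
chi_3 tensor chi_0 = chi_3 (all other irreducibles have multiplicity 0).

Derivation: The character of a tensor product is the pointwise product (chi_3 * chi_0)(C) = chi_3(C) * chi_0(C):
  {0}: (1)*(1), {1}: (-1)*(1), {2}: (1)*(1), {3}: (-1)*(1), {4}: (1)*(1), {5}: (-1)*(1)
so (chi_3 * chi_0) takes values
  {0} -> 1, {1} -> -1, {2} -> 1, {3} -> -1, {4} -> 1, {5} -> -1.
Now take the inner product of this character with each irreducible chi from the table, <chi_3*chi_0, chi> = (1/6) sum_C |C| (chi_3*chi_0)(C) conj(chi(C)):
  <chi_3*chi_0, chi_0> = (1/6)[1*(1)*conj(1) + 1*(-1)*conj(1) + 1*(1)*conj(1) + 1*(-1)*conj(1) + 1*(1)*conj(1) + 1*(-1)*conj(1)]
      = (1/6)[(1) + (-1) + (1) + (-1) + (1) + (-1)] = 0/6 = 0
  <chi_3*chi_0, chi_1> = (1/6)[1*(1)*conj(1) + 1*(-1)*conj(exp(I*pi/3)) + 1*(1)*conj(exp(2*I*pi/3)) + 1*(-1)*conj(-1) + 1*(1)*conj(exp(-2*I*pi/3)) + 1*(-1)*conj(exp(-I*pi/3))]
      = (1/6)[(1) + (-exp(-I*pi/3)) + (exp(-2*I*pi/3)) + (1) + (exp(2*I*pi/3)) + (-exp(I*pi/3))] = 0/6 = 0
  <chi_3*chi_0, chi_2> = (1/6)[1*(1)*conj(1) + 1*(-1)*conj(exp(2*I*pi/3)) + 1*(1)*conj(exp(-2*I*pi/3)) + 1*(-1)*conj(1) + 1*(1)*conj(exp(2*I*pi/3)) + 1*(-1)*conj(exp(-2*I*pi/3))]
      = (1/6)[(1) + (-exp(-2*I*pi/3)) + (exp(2*I*pi/3)) + (-1) + (exp(-2*I*pi/3)) + (-exp(2*I*pi/3))] = 0/6 = 0
  <chi_3*chi_0, chi_3> = (1/6)[1*(1)*conj(1) + 1*(-1)*conj(-1) + 1*(1)*conj(1) + 1*(-1)*conj(-1) + 1*(1)*conj(1) + 1*(-1)*conj(-1)]
      = (1/6)[(1) + (1) + (1) + (1) + (1) + (1)] = 6/6 = 1
  <chi_3*chi_0, chi_4> = (1/6)[1*(1)*conj(1) + 1*(-1)*conj(exp(-2*I*pi/3)) + 1*(1)*conj(exp(2*I*pi/3)) + 1*(-1)*conj(1) + 1*(1)*conj(exp(-2*I*pi/3)) + 1*(-1)*conj(exp(2*I*pi/3))]
      = (1/6)[(1) + (-exp(2*I*pi/3)) + (exp(-2*I*pi/3)) + (-1) + (exp(2*I*pi/3)) + (-exp(-2*I*pi/3))] = 0/6 = 0
  <chi_3*chi_0, chi_5> = (1/6)[1*(1)*conj(1) + 1*(-1)*conj(exp(-I*pi/3)) + 1*(1)*conj(exp(-2*I*pi/3)) + 1*(-1)*conj(-1) + 1*(1)*conj(exp(2*I*pi/3)) + 1*(-1)*conj(exp(I*pi/3))]
      = (1/6)[(1) + (-exp(I*pi/3)) + (exp(2*I*pi/3)) + (1) + (exp(-2*I*pi/3)) + (-exp(-I*pi/3))] = 0/6 = 0
(Exp terms are combined using exp(i*s)*conj(exp(i*t)) = exp(i*(s-t)), and sums of them are collapsed using the identity that for every m > 1 the m distinct m-th roots of unity sum to 0, e.g. 1 + exp(2*I*pi/3) + exp(-2*I*pi/3) = 0.)
Hence the multiplicities are chi_3: 1. Dimension check: dim(chi_3)*dim(chi_0) = 1*1 = 1 and sum (mult * dim) = 1*1 = 1.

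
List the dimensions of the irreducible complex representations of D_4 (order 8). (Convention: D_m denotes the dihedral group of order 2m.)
Dimensions: 1, 1, 1, 1, 2

There are 5 irreducibles (= number of conjugacy classes). Their dimensions d_i satisfy sum d_i^2 = |G| = 8: 1 + 1 + 1 + 1 + 4 = 8.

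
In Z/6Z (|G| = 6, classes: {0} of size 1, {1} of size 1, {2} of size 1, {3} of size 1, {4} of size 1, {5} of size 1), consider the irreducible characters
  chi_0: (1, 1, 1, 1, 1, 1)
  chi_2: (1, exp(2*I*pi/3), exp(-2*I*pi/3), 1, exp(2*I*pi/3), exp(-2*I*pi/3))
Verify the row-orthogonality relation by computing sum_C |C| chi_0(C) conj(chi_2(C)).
Sum = 0; so <chi_0, chi_2> = 0 (distinct irreducibles are orthogonal).

Explanation: Compute term by term over conjugacy classes (|C| * chi_0(C) * conj(chi_2(C))):
  1*(1)*conj(1) + 1*(1)*conj(exp(2*I*pi/3)) + 1*(1)*conj(exp(-2*I*pi/3)) + 1*(1)*conj(1) + 1*(1)*conj(exp(2*I*pi/3)) + 1*(1)*conj(exp(-2*I*pi/3))
  = (1) + (exp(-2*I*pi/3)) + (exp(2*I*pi/3)) + (1) + (exp(-2*I*pi/3)) + (exp(2*I*pi/3))
  = 0.
(Exp terms are combined using exp(i*s)*conj(exp(i*t)) = exp(i*(s-t)), and sums of them are collapsed using the identity that for every m > 1 the m distinct m-th roots of unity sum to 0, e.g. 1 + exp(2*I*pi/3) + exp(-2*I*pi/3) = 0.)
Dividing by |G| = 6 gives 0/6 = 0, matching the row-orthogonality relation <chi_0, chi_2> = [chi_0 = chi_2].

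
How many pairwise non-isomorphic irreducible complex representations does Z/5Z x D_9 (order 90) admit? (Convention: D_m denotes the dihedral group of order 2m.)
30

Reasoning: The number of irreducible complex representations of a finite group equals its number of conjugacy classes. For a direct product, #classes(G x H) = #classes(G) * #classes(H). Z/5Z has 5 classes (abelian), D_9 has 6 classes, so 5 * 6 = 30, so Z/5Z x D_9 (order 90) has exactly 30 irreducible complex representations.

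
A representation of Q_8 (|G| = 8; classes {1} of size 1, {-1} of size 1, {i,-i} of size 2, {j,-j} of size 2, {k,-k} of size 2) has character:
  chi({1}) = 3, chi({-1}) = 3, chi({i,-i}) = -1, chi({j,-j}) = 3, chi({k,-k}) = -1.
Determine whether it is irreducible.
Not irreducible (reducible): <chi, chi> = 5 > 1.

Derivation: <chi, chi> = (1/|G|) sum_C |C| * |chi(C)|^2 = (1/8)[1*|3|^2 + 1*|3|^2 + 2*|-1|^2 + 2*|3|^2 + 2*|-1|^2]
  = (1/8)[(9) + (9) + (2) + (18) + (2)] = 40/8 = 5.
A character is irreducible iff <chi, chi> = 1, so this representation is reducible.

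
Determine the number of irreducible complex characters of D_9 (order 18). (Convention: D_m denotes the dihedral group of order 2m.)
6

Proof sketch: The number of irreducible complex representations of a finite group equals its number of conjugacy classes. D_9 has 6 conjugacy classes ((n+3)/2 for n odd), so D_9 (order 18) has exactly 6 irreducible complex representations.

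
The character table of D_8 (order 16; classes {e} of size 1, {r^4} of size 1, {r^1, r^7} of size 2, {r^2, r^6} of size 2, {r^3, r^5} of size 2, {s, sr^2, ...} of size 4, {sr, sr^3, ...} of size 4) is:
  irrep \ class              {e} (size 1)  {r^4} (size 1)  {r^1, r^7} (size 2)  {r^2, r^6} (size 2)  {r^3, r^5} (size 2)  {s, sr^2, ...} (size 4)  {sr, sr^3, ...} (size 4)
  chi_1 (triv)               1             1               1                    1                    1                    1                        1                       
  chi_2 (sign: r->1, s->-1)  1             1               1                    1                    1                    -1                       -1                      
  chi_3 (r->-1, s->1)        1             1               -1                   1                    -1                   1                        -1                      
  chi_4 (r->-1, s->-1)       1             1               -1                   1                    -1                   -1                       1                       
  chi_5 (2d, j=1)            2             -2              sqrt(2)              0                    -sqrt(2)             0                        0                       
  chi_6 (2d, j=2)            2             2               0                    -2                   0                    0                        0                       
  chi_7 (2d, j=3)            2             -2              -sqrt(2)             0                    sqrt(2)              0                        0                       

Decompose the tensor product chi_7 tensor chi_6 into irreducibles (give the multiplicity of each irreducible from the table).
chi_7 tensor chi_6 = chi_5 + chi_7 (all other irreducibles have multiplicity 0).

Proof sketch: The character of a tensor product is the pointwise product (chi_7 * chi_6)(C) = chi_7(C) * chi_6(C):
  {e}: (2)*(2), {r^4}: (-2)*(2), {r^1, r^7}: (-sqrt(2))*(0), {r^2, r^6}: (0)*(-2), {r^3, r^5}: (sqrt(2))*(0), {s, sr^2, ...}: (0)*(0), {sr, sr^3, ...}: (0)*(0)
so (chi_7 * chi_6) takes values
  {e} -> 4, {r^4} -> -4, {r^1, r^7} -> 0, {r^2, r^6} -> 0, {r^3, r^5} -> 0, {s, sr^2, ...} -> 0, {sr, sr^3, ...} -> 0.
Now take the inner product of this character with each irreducible chi from the table, <chi_7*chi_6, chi> = (1/16) sum_C |C| (chi_7*chi_6)(C) conj(chi(C)):
  <chi_7*chi_6, chi_1> = (1/16)[1*(4)*conj(1) + 1*(-4)*conj(1) + 2*(0)*conj(1) + 2*(0)*conj(1) + 2*(0)*conj(1) + 4*(0)*conj(1) + 4*(0)*conj(1)]
      = (1/16)[(4) + (-4) + (0) + (0) + (0) + (0) + (0)] = 0/16 = 0
  <chi_7*chi_6, chi_2> = (1/16)[1*(4)*conj(1) + 1*(-4)*conj(1) + 2*(0)*conj(1) + 2*(0)*conj(1) + 2*(0)*conj(1) + 4*(0)*conj(-1) + 4*(0)*conj(-1)]
      = (1/16)[(4) + (-4) + (0) + (0) + (0) + (0) + (0)] = 0/16 = 0
  <chi_7*chi_6, chi_3> = (1/16)[1*(4)*conj(1) + 1*(-4)*conj(1) + 2*(0)*conj(-1) + 2*(0)*conj(1) + 2*(0)*conj(-1) + 4*(0)*conj(1) + 4*(0)*conj(-1)]
      = (1/16)[(4) + (-4) + (0) + (0) + (0) + (0) + (0)] = 0/16 = 0
  <chi_7*chi_6, chi_4> = (1/16)[1*(4)*conj(1) + 1*(-4)*conj(1) + 2*(0)*conj(-1) + 2*(0)*conj(1) + 2*(0)*conj(-1) + 4*(0)*conj(-1) + 4*(0)*conj(1)]
      = (1/16)[(4) + (-4) + (0) + (0) + (0) + (0) + (0)] = 0/16 = 0
  <chi_7*chi_6, chi_5> = (1/16)[1*(4)*conj(2) + 1*(-4)*conj(-2) + 2*(0)*conj(sqrt(2)) + 2*(0)*conj(0) + 2*(0)*conj(-sqrt(2)) + 4*(0)*conj(0) + 4*(0)*conj(0)]
      = (1/16)[(8) + (8) + (0) + (0) + (0) + (0) + (0)] = 16/16 = 1
  <chi_7*chi_6, chi_6> = (1/16)[1*(4)*conj(2) + 1*(-4)*conj(2) + 2*(0)*conj(0) + 2*(0)*conj(-2) + 2*(0)*conj(0) + 4*(0)*conj(0) + 4*(0)*conj(0)]
      = (1/16)[(8) + (-8) + (0) + (0) + (0) + (0) + (0)] = 0/16 = 0
  <chi_7*chi_6, chi_7> = (1/16)[1*(4)*conj(2) + 1*(-4)*conj(-2) + 2*(0)*conj(-sqrt(2)) + 2*(0)*conj(0) + 2*(0)*conj(sqrt(2)) + 4*(0)*conj(0) + 4*(0)*conj(0)]
      = (1/16)[(8) + (8) + (0) + (0) + (0) + (0) + (0)] = 16/16 = 1
Hence the multiplicities are chi_5: 1, chi_7: 1. Dimension check: dim(chi_7)*dim(chi_6) = 2*2 = 4 and sum (mult * dim) = 1*2 + 1*2 = 4.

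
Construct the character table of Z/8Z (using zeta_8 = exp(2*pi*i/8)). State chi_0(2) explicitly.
Character table of Z/8Z (irreps indexed chi_0,...,chi_7 with chi_k(m) = zeta_8^(k*m), zeta_8 = exp(2*pi*i/8)):
  irrep \ class  {0} (size 1)  {1} (size 1)    {2} (size 1)  {3} (size 1)    {4} (size 1)  {5} (size 1)    {6} (size 1)  {7} (size 1)  
  chi_0          1             1               1             1               1             1               1             1             
  chi_1          1             exp(I*pi/4)     I             exp(3*I*pi/4)   -1            exp(-3*I*pi/4)  -I            exp(-I*pi/4)  
  chi_2          1             I               -1            -I              1             I               -1            -I            
  chi_3          1             exp(3*I*pi/4)   -I            exp(I*pi/4)     -1            exp(-I*pi/4)    I             exp(-3*I*pi/4)
  chi_4          1             -1              1             -1              1             -1              1             -1            
  chi_5          1             exp(-3*I*pi/4)  I             exp(-I*pi/4)    -1            exp(I*pi/4)     -I            exp(3*I*pi/4) 
  chi_6          1             -I              -1            I               1             -I              -1            I             
  chi_7          1             exp(-I*pi/4)    -I            exp(-3*I*pi/4)  -1            exp(3*I*pi/4)   I             exp(I*pi/4)   

Spot check: chi_0(2) = zeta_8^(0*2) = zeta_8^0 = 1.

Justification: Z/8Z is abelian, so all 8 irreducible complex representations are 1-dimensional. They are given by chi_k(m) = zeta_8^(k*m) for k = 0,...,7. Row orthogonality: sum_m chi_k(m) conj(chi_l(m)) = 8 * [k = l].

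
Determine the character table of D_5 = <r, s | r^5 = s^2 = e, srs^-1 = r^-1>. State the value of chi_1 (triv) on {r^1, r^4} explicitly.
Conjugacy classes: {e} of size 1, {r^1, r^4} of size 2, {r^2, r^3} of size 2, {s, sr, ..., sr^4} of size 5.
Character table:
  irrep \ class              {e} (size 1)  {r^1, r^4} (size 2)  {r^2, r^3} (size 2)  {s, sr, ..., sr^4} (size 5)
  chi_1 (triv)               1             1                    1                    1                          
  chi_2 (sign: r->1, s->-1)  1             1                    1                    -1                         
  chi_3 (2d, j=1)            2             -1/2 + sqrt(5)/2     -sqrt(5)/2 - 1/2     0                          
  chi_4 (2d, j=2)            2             -sqrt(5)/2 - 1/2     -1/2 + sqrt(5)/2     0                          

Spot check: chi_1 (triv) on {r^1, r^4} = 1.

Details: D_5 has order 2*5 = 10 with 4 conjugacy classes, hence 4 irreducibles. Sum of squared dims 1 + 1 + 4 + 4 = 10 = |G|. Linear characters come from the abelianisation; the 2-dimensional irreps have character r^k -> 2*cos(2*pi*j*k/5), reflections -> 0.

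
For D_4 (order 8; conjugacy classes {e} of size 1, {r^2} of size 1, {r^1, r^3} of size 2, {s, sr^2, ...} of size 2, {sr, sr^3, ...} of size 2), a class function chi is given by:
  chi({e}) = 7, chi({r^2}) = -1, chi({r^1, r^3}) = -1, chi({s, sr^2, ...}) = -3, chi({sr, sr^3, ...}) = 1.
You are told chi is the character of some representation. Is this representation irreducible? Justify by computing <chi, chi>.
Not irreducible (reducible): <chi, chi> = 9 > 1.

Explanation: <chi, chi> = (1/|G|) sum_C |C| * |chi(C)|^2 = (1/8)[1*|7|^2 + 1*|-1|^2 + 2*|-1|^2 + 2*|-3|^2 + 2*|1|^2]
  = (1/8)[(49) + (1) + (2) + (18) + (2)] = 72/8 = 9.
A character is irreducible iff <chi, chi> = 1, so this representation is reducible.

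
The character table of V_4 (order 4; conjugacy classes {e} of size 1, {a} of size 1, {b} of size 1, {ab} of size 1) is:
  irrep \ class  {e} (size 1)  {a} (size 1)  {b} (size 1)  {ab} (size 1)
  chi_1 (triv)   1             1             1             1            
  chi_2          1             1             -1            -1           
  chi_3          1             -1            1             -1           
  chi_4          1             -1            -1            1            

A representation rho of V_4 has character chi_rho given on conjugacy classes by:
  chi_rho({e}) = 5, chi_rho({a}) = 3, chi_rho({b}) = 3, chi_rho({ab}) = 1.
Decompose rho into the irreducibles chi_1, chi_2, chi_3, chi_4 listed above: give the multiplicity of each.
Multiplicities: chi_1: 3, chi_2: 1, chi_3: 1, chi_4: 0.

Details: Use <chi_rho, chi> = (1/|G|) sum_C |C| * chi_rho(C) * conj(chi(C)) with |G| = 4 for each irreducible chi in the table:
  <chi_rho, chi_1> = (1/4)[1*(5)*conj(1) + 1*(3)*conj(1) + 1*(3)*conj(1) + 1*(1)*conj(1)]
      = (1/4)[(5) + (3) + (3) + (1)] = 12/4 = 3
  <chi_rho, chi_2> = (1/4)[1*(5)*conj(1) + 1*(3)*conj(1) + 1*(3)*conj(-1) + 1*(1)*conj(-1)]
      = (1/4)[(5) + (3) + (-3) + (-1)] = 4/4 = 1
  <chi_rho, chi_3> = (1/4)[1*(5)*conj(1) + 1*(3)*conj(-1) + 1*(3)*conj(1) + 1*(1)*conj(-1)]
      = (1/4)[(5) + (-3) + (3) + (-1)] = 4/4 = 1
  <chi_rho, chi_4> = (1/4)[1*(5)*conj(1) + 1*(3)*conj(-1) + 1*(3)*conj(-1) + 1*(1)*conj(1)]
      = (1/4)[(5) + (-3) + (-3) + (1)] = 0/4 = 0
Dimension check: dim(rho) = sum (mult * dim) = 3*1 + 1*1 + 1*1 + 0*1 = 5 = chi_rho(e) = 5.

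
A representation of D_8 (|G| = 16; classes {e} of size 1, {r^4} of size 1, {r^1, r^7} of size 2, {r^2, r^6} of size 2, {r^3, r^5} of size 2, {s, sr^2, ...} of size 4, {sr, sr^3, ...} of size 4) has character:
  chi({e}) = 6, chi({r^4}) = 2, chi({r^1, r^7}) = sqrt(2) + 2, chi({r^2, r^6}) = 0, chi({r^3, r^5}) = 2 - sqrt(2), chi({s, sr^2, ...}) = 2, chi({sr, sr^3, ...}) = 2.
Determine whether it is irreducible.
Not irreducible (reducible): <chi, chi> = 6 > 1.

<chi, chi> = (1/|G|) sum_C |C| * |chi(C)|^2 = (1/16)[1*|6|^2 + 1*|2|^2 + 2*|sqrt(2) + 2|^2 + 2*|0|^2 + 2*|2 - sqrt(2)|^2 + 4*|2|^2 + 4*|2|^2]
  = (1/16)[(36) + (4) + (8*sqrt(2) + 12) + (0) + (12 - 8*sqrt(2)) + (16) + (16)] = 96/16 = 6.
A character is irreducible iff <chi, chi> = 1, so this representation is reducible.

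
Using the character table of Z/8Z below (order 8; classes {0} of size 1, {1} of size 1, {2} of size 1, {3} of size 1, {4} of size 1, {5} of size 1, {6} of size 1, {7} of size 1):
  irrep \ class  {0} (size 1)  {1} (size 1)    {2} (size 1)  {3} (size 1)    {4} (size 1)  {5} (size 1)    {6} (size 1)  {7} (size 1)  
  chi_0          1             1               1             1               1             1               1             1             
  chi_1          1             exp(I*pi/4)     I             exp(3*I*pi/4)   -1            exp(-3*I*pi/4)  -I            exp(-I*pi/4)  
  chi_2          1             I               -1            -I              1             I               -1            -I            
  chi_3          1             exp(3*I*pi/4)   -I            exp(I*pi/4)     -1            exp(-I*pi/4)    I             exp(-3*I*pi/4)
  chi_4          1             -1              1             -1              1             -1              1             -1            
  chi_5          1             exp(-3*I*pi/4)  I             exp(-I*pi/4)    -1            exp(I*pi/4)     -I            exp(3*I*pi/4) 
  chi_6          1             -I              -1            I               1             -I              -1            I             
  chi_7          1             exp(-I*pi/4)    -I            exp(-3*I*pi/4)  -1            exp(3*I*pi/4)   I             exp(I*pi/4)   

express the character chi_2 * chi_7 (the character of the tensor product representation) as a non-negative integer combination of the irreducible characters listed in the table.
chi_2 tensor chi_7 = chi_1 (all other irreducibles have multiplicity 0).

Reasoning: The character of a tensor product is the pointwise product (chi_2 * chi_7)(C) = chi_2(C) * chi_7(C):
  {0}: (1)*(1), {1}: (I)*(exp(-I*pi/4)), {2}: (-1)*(-I), {3}: (-I)*(exp(-3*I*pi/4)), {4}: (1)*(-1), {5}: (I)*(exp(3*I*pi/4)), {6}: (-1)*(I), {7}: (-I)*(exp(I*pi/4))
so (chi_2 * chi_7) takes values
  {0} -> 1, {1} -> exp(I*pi/4), {2} -> I, {3} -> -exp(-I*pi/4), {4} -> -1, {5} -> exp(-3*I*pi/4), {6} -> -I, {7} -> -exp(3*I*pi/4).
Now take the inner product of this character with each irreducible chi from the table, <chi_2*chi_7, chi> = (1/8) sum_C |C| (chi_2*chi_7)(C) conj(chi(C)):
  <chi_2*chi_7, chi_0> = (1/8)[1*(1)*conj(1) + 1*(exp(I*pi/4))*conj(1) + 1*(I)*conj(1) + 1*(-exp(-I*pi/4))*conj(1) + 1*(-1)*conj(1) + 1*(exp(-3*I*pi/4))*conj(1) + 1*(-I)*conj(1) + 1*(-exp(3*I*pi/4))*conj(1)]
      = (1/8)[(1) + (exp(I*pi/4)) + (I) + (-exp(-I*pi/4)) + (-1) + (exp(-3*I*pi/4)) + (-I) + (-exp(3*I*pi/4))] = 0/8 = 0
  <chi_2*chi_7, chi_1> = (1/8)[1*(1)*conj(1) + 1*(exp(I*pi/4))*conj(exp(I*pi/4)) + 1*(I)*conj(I) + 1*(-exp(-I*pi/4))*conj(exp(3*I*pi/4)) + 1*(-1)*conj(-1) + 1*(exp(-3*I*pi/4))*conj(exp(-3*I*pi/4)) + 1*(-I)*conj(-I) + 1*(-exp(3*I*pi/4))*conj(exp(-I*pi/4))]
      = (1/8)[(1) + (1) + (1) + (1) + (1) + (1) + (1) + (1)] = 8/8 = 1
  <chi_2*chi_7, chi_2> = (1/8)[1*(1)*conj(1) + 1*(exp(I*pi/4))*conj(I) + 1*(I)*conj(-1) + 1*(-exp(-I*pi/4))*conj(-I) + 1*(-1)*conj(1) + 1*(exp(-3*I*pi/4))*conj(I) + 1*(-I)*conj(-1) + 1*(-exp(3*I*pi/4))*conj(-I)]
      = (1/8)[(1) + (-exp(3*I*pi/4)) + (-I) + (-exp(I*pi/4)) + (-1) + (-exp(-I*pi/4)) + (I) + (-exp(-3*I*pi/4))] = 0/8 = 0
  <chi_2*chi_7, chi_3> = (1/8)[1*(1)*conj(1) + 1*(exp(I*pi/4))*conj(exp(3*I*pi/4)) + 1*(I)*conj(-I) + 1*(-exp(-I*pi/4))*conj(exp(I*pi/4)) + 1*(-1)*conj(-1) + 1*(exp(-3*I*pi/4))*conj(exp(-I*pi/4)) + 1*(-I)*conj(I) + 1*(-exp(3*I*pi/4))*conj(exp(-3*I*pi/4))]
      = (1/8)[(1) + (-I) + (-1) + (I) + (1) + (-I) + (-1) + (I)] = 0/8 = 0
  <chi_2*chi_7, chi_4> = (1/8)[1*(1)*conj(1) + 1*(exp(I*pi/4))*conj(-1) + 1*(I)*conj(1) + 1*(-exp(-I*pi/4))*conj(-1) + 1*(-1)*conj(1) + 1*(exp(-3*I*pi/4))*conj(-1) + 1*(-I)*conj(1) + 1*(-exp(3*I*pi/4))*conj(-1)]
      = (1/8)[(1) + (-exp(I*pi/4)) + (I) + (exp(-I*pi/4)) + (-1) + (-exp(-3*I*pi/4)) + (-I) + (exp(3*I*pi/4))] = 0/8 = 0
  <chi_2*chi_7, chi_5> = (1/8)[1*(1)*conj(1) + 1*(exp(I*pi/4))*conj(exp(-3*I*pi/4)) + 1*(I)*conj(I) + 1*(-exp(-I*pi/4))*conj(exp(-I*pi/4)) + 1*(-1)*conj(-1) + 1*(exp(-3*I*pi/4))*conj(exp(I*pi/4)) + 1*(-I)*conj(-I) + 1*(-exp(3*I*pi/4))*conj(exp(3*I*pi/4))]
      = (1/8)[(1) + (-1) + (1) + (-1) + (1) + (-1) + (1) + (-1)] = 0/8 = 0
  <chi_2*chi_7, chi_6> = (1/8)[1*(1)*conj(1) + 1*(exp(I*pi/4))*conj(-I) + 1*(I)*conj(-1) + 1*(-exp(-I*pi/4))*conj(I) + 1*(-1)*conj(1) + 1*(exp(-3*I*pi/4))*conj(-I) + 1*(-I)*conj(-1) + 1*(-exp(3*I*pi/4))*conj(I)]
      = (1/8)[(1) + (exp(3*I*pi/4)) + (-I) + (exp(I*pi/4)) + (-1) + (exp(-I*pi/4)) + (I) + (exp(-3*I*pi/4))] = 0/8 = 0
  <chi_2*chi_7, chi_7> = (1/8)[1*(1)*conj(1) + 1*(exp(I*pi/4))*conj(exp(-I*pi/4)) + 1*(I)*conj(-I) + 1*(-exp(-I*pi/4))*conj(exp(-3*I*pi/4)) + 1*(-1)*conj(-1) + 1*(exp(-3*I*pi/4))*conj(exp(3*I*pi/4)) + 1*(-I)*conj(I) + 1*(-exp(3*I*pi/4))*conj(exp(I*pi/4))]
      = (1/8)[(1) + (I) + (-1) + (-I) + (1) + (I) + (-1) + (-I)] = 0/8 = 0
(Exp terms are combined using exp(i*s)*conj(exp(i*t)) = exp(i*(s-t)), and sums of them are collapsed using the identity that for every m > 1 the m distinct m-th roots of unity sum to 0, e.g. 1 + exp(2*I*pi/3) + exp(-2*I*pi/3) = 0.)
Hence the multiplicities are chi_1: 1. Dimension check: dim(chi_2)*dim(chi_7) = 1*1 = 1 and sum (mult * dim) = 1*1 = 1.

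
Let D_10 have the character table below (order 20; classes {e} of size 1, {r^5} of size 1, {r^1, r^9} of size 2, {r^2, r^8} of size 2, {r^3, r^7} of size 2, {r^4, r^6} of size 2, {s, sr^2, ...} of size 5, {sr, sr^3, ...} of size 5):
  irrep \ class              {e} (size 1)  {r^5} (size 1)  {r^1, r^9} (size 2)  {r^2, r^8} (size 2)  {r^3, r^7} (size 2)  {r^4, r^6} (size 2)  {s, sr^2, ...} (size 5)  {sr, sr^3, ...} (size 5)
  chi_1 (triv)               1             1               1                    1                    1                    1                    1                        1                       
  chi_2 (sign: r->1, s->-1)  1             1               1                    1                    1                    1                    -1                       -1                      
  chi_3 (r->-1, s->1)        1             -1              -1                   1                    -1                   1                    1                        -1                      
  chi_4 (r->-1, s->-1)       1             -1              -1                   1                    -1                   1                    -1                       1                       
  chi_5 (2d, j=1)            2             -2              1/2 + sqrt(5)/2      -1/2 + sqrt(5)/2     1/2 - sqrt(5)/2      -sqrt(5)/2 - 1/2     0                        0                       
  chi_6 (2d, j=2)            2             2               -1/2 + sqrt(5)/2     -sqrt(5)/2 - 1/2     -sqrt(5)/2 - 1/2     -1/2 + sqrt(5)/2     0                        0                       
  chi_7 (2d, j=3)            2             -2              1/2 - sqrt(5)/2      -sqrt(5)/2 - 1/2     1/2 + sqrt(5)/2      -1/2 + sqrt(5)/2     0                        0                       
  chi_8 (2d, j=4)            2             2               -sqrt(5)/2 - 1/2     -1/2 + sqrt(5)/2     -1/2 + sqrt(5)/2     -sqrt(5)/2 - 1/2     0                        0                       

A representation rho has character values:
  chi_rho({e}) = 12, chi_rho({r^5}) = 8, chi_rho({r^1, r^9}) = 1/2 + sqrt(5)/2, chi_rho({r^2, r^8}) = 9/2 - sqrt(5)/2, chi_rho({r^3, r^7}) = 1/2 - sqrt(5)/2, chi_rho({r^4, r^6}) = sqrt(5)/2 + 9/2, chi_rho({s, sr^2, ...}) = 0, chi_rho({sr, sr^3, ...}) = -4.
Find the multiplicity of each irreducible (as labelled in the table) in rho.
Multiplicities: chi_1: 1, chi_2: 3, chi_3: 2, chi_4: 0, chi_5: 0, chi_6: 2, chi_7: 0, chi_8: 1.

Reasoning: Use <chi_rho, chi> = (1/|G|) sum_C |C| * chi_rho(C) * conj(chi(C)) with |G| = 20 for each irreducible chi in the table:
  <chi_rho, chi_1> = (1/20)[1*(12)*conj(1) + 1*(8)*conj(1) + 2*(1/2 + sqrt(5)/2)*conj(1) + 2*(9/2 - sqrt(5)/2)*conj(1) + 2*(1/2 - sqrt(5)/2)*conj(1) + 2*(sqrt(5)/2 + 9/2)*conj(1) + 5*(0)*conj(1) + 5*(-4)*conj(1)]
      = (1/20)[(12) + (8) + (1 + sqrt(5)) + (9 - sqrt(5)) + (1 - sqrt(5)) + (sqrt(5) + 9) + (0) + (-20)] = 20/20 = 1
  <chi_rho, chi_2> = (1/20)[1*(12)*conj(1) + 1*(8)*conj(1) + 2*(1/2 + sqrt(5)/2)*conj(1) + 2*(9/2 - sqrt(5)/2)*conj(1) + 2*(1/2 - sqrt(5)/2)*conj(1) + 2*(sqrt(5)/2 + 9/2)*conj(1) + 5*(0)*conj(-1) + 5*(-4)*conj(-1)]
      = (1/20)[(12) + (8) + (1 + sqrt(5)) + (9 - sqrt(5)) + (1 - sqrt(5)) + (sqrt(5) + 9) + (0) + (20)] = 60/20 = 3
  <chi_rho, chi_3> = (1/20)[1*(12)*conj(1) + 1*(8)*conj(-1) + 2*(1/2 + sqrt(5)/2)*conj(-1) + 2*(9/2 - sqrt(5)/2)*conj(1) + 2*(1/2 - sqrt(5)/2)*conj(-1) + 2*(sqrt(5)/2 + 9/2)*conj(1) + 5*(0)*conj(1) + 5*(-4)*conj(-1)]
      = (1/20)[(12) + (-8) + (-sqrt(5) - 1) + (9 - sqrt(5)) + (-1 + sqrt(5)) + (sqrt(5) + 9) + (0) + (20)] = 40/20 = 2
  <chi_rho, chi_4> = (1/20)[1*(12)*conj(1) + 1*(8)*conj(-1) + 2*(1/2 + sqrt(5)/2)*conj(-1) + 2*(9/2 - sqrt(5)/2)*conj(1) + 2*(1/2 - sqrt(5)/2)*conj(-1) + 2*(sqrt(5)/2 + 9/2)*conj(1) + 5*(0)*conj(-1) + 5*(-4)*conj(1)]
      = (1/20)[(12) + (-8) + (-sqrt(5) - 1) + (9 - sqrt(5)) + (-1 + sqrt(5)) + (sqrt(5) + 9) + (0) + (-20)] = 0/20 = 0
  <chi_rho, chi_5> = (1/20)[1*(12)*conj(2) + 1*(8)*conj(-2) + 2*(1/2 + sqrt(5)/2)*conj(1/2 + sqrt(5)/2) + 2*(9/2 - sqrt(5)/2)*conj(-1/2 + sqrt(5)/2) + 2*(1/2 - sqrt(5)/2)*conj(1/2 - sqrt(5)/2) + 2*(sqrt(5)/2 + 9/2)*conj(-sqrt(5)/2 - 1/2) + 5*(0)*conj(0) + 5*(-4)*conj(0)]
      = (1/20)[(24) + (-16) + (sqrt(5) + 3) + (-7 + 5*sqrt(5)) + (3 - sqrt(5)) + (-5*sqrt(5) - 7) + (0) + (0)] = 0/20 = 0
  <chi_rho, chi_6> = (1/20)[1*(12)*conj(2) + 1*(8)*conj(2) + 2*(1/2 + sqrt(5)/2)*conj(-1/2 + sqrt(5)/2) + 2*(9/2 - sqrt(5)/2)*conj(-sqrt(5)/2 - 1/2) + 2*(1/2 - sqrt(5)/2)*conj(-sqrt(5)/2 - 1/2) + 2*(sqrt(5)/2 + 9/2)*conj(-1/2 + sqrt(5)/2) + 5*(0)*conj(0) + 5*(-4)*conj(0)]
      = (1/20)[(24) + (16) + (2) + (-4*sqrt(5) - 2) + (2) + (-2 + 4*sqrt(5)) + (0) + (0)] = 40/20 = 2
  <chi_rho, chi_7> = (1/20)[1*(12)*conj(2) + 1*(8)*conj(-2) + 2*(1/2 + sqrt(5)/2)*conj(1/2 - sqrt(5)/2) + 2*(9/2 - sqrt(5)/2)*conj(-sqrt(5)/2 - 1/2) + 2*(1/2 - sqrt(5)/2)*conj(1/2 + sqrt(5)/2) + 2*(sqrt(5)/2 + 9/2)*conj(-1/2 + sqrt(5)/2) + 5*(0)*conj(0) + 5*(-4)*conj(0)]
      = (1/20)[(24) + (-16) + (-2) + (-4*sqrt(5) - 2) + (-2) + (-2 + 4*sqrt(5)) + (0) + (0)] = 0/20 = 0
  <chi_rho, chi_8> = (1/20)[1*(12)*conj(2) + 1*(8)*conj(2) + 2*(1/2 + sqrt(5)/2)*conj(-sqrt(5)/2 - 1/2) + 2*(9/2 - sqrt(5)/2)*conj(-1/2 + sqrt(5)/2) + 2*(1/2 - sqrt(5)/2)*conj(-1/2 + sqrt(5)/2) + 2*(sqrt(5)/2 + 9/2)*conj(-sqrt(5)/2 - 1/2) + 5*(0)*conj(0) + 5*(-4)*conj(0)]
      = (1/20)[(24) + (16) + (-3 - sqrt(5)) + (-7 + 5*sqrt(5)) + (-3 + sqrt(5)) + (-5*sqrt(5) - 7) + (0) + (0)] = 20/20 = 1
Dimension check: dim(rho) = sum (mult * dim) = 1*1 + 3*1 + 2*1 + 0*1 + 0*2 + 2*2 + 0*2 + 1*2 = 12 = chi_rho(e) = 12.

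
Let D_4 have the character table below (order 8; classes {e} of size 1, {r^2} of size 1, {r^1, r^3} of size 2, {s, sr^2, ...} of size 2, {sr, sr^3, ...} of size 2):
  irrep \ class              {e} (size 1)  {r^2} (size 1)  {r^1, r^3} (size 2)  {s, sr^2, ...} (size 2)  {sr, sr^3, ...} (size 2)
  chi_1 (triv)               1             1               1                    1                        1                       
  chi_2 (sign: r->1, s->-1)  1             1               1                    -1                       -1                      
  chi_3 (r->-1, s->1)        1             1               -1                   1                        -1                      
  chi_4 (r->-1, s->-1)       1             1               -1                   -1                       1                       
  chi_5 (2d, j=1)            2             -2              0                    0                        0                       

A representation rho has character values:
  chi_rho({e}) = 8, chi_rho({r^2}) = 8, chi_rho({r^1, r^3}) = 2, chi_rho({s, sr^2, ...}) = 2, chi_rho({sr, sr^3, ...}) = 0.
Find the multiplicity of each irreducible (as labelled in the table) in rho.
Multiplicities: chi_1: 3, chi_2: 2, chi_3: 2, chi_4: 1, chi_5: 0.

Solution. Use <chi_rho, chi> = (1/|G|) sum_C |C| * chi_rho(C) * conj(chi(C)) with |G| = 8 for each irreducible chi in the table:
  <chi_rho, chi_1> = (1/8)[1*(8)*conj(1) + 1*(8)*conj(1) + 2*(2)*conj(1) + 2*(2)*conj(1) + 2*(0)*conj(1)]
      = (1/8)[(8) + (8) + (4) + (4) + (0)] = 24/8 = 3
  <chi_rho, chi_2> = (1/8)[1*(8)*conj(1) + 1*(8)*conj(1) + 2*(2)*conj(1) + 2*(2)*conj(-1) + 2*(0)*conj(-1)]
      = (1/8)[(8) + (8) + (4) + (-4) + (0)] = 16/8 = 2
  <chi_rho, chi_3> = (1/8)[1*(8)*conj(1) + 1*(8)*conj(1) + 2*(2)*conj(-1) + 2*(2)*conj(1) + 2*(0)*conj(-1)]
      = (1/8)[(8) + (8) + (-4) + (4) + (0)] = 16/8 = 2
  <chi_rho, chi_4> = (1/8)[1*(8)*conj(1) + 1*(8)*conj(1) + 2*(2)*conj(-1) + 2*(2)*conj(-1) + 2*(0)*conj(1)]
      = (1/8)[(8) + (8) + (-4) + (-4) + (0)] = 8/8 = 1
  <chi_rho, chi_5> = (1/8)[1*(8)*conj(2) + 1*(8)*conj(-2) + 2*(2)*conj(0) + 2*(2)*conj(0) + 2*(0)*conj(0)]
      = (1/8)[(16) + (-16) + (0) + (0) + (0)] = 0/8 = 0
Dimension check: dim(rho) = sum (mult * dim) = 3*1 + 2*1 + 2*1 + 1*1 + 0*2 = 8 = chi_rho(e) = 8.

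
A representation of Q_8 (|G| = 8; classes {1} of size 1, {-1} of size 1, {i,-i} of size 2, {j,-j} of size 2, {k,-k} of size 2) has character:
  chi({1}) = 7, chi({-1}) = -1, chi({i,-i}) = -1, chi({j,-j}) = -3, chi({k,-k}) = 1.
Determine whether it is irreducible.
Not irreducible (reducible): <chi, chi> = 9 > 1.

Details: <chi, chi> = (1/|G|) sum_C |C| * |chi(C)|^2 = (1/8)[1*|7|^2 + 1*|-1|^2 + 2*|-1|^2 + 2*|-3|^2 + 2*|1|^2]
  = (1/8)[(49) + (1) + (2) + (18) + (2)] = 72/8 = 9.
A character is irreducible iff <chi, chi> = 1, so this representation is reducible.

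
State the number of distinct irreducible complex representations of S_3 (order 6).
3

Argument: The number of irreducible complex representations of a finite group equals its number of conjugacy classes. Conjugacy classes in S_3 correspond to cycle types, i.e. partitions of 3; there are p(3) = 3 of them, so S_3 (order 6) has exactly 3 irreducible complex representations.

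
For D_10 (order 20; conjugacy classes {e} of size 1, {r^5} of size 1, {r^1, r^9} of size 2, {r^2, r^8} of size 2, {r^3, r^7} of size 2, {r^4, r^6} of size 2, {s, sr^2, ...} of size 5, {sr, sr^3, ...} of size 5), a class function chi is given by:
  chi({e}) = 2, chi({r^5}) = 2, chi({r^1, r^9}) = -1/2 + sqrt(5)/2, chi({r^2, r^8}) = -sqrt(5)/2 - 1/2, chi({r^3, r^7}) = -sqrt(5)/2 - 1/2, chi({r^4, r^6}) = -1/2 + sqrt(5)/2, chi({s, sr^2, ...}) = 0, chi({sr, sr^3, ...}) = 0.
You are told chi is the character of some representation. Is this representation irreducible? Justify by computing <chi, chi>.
Irreducible: <chi, chi> = 1.

Reasoning: <chi, chi> = (1/|G|) sum_C |C| * |chi(C)|^2 = (1/20)[1*|2|^2 + 1*|2|^2 + 2*|-1/2 + sqrt(5)/2|^2 + 2*|-sqrt(5)/2 - 1/2|^2 + 2*|-sqrt(5)/2 - 1/2|^2 + 2*|-1/2 + sqrt(5)/2|^2 + 5*|0|^2 + 5*|0|^2]
  = (1/20)[(4) + (4) + (3 - sqrt(5)) + (sqrt(5) + 3) + (sqrt(5) + 3) + (3 - sqrt(5)) + (0) + (0)] = 20/20 = 1.
A character is irreducible iff <chi, chi> = 1, so this representation is irreducible.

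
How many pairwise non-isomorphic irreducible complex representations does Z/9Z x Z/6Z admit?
54

The number of irreducible complex representations of a finite group equals its number of conjugacy classes. Z/9Z x Z/6Z is abelian of order 54, so every element is its own conjugacy class: 54 classes, so Z/9Z x Z/6Z (order 54) has exactly 54 irreducible complex representations.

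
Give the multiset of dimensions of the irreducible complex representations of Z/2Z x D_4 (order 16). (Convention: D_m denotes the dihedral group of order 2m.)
Dimensions: 1, 1, 1, 1, 1, 1, 1, 1, 2, 2

There are 10 irreducibles (= number of conjugacy classes). Their dimensions d_i satisfy sum d_i^2 = |G| = 16: 1 + 1 + 1 + 1 + 1 + 1 + 1 + 1 + 4 + 4 = 16. (For the product with Z/2Z: each of the 2 1-dim characters of Z/2Z tensors with each irrep of D_4, giving 2 copies of each D_4-dimension.)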